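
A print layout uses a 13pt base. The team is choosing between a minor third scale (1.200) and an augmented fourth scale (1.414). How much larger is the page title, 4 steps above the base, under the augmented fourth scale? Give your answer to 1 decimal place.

Minor third: 13.0 × 1.200⁴ = 26.957pt
Augmented fourth: 13.0 × 1.414⁴ = 51.969pt
Difference: 51.969 − 26.957 = 25.012pt

25.0pt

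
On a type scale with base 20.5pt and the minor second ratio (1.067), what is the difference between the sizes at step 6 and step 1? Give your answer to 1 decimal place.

Step 1: 20.5 × 1.067 = 21.873pt
Step 6: 20.5 × 1.067⁶ = 30.251pt
Difference: 30.251 − 21.873 = 8.378pt

8.4pt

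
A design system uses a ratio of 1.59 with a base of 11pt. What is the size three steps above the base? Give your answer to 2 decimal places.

11.0 × 1.59³ = 11.0 × 4.01968 ≈ 44.22

44.22pt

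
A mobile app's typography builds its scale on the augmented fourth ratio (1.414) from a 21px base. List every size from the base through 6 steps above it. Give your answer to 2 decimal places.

21.00px, 29.69px, 41.99px, 59.37px, 83.95px, 118.70px, 167.85px

Step 0: 21px
Step 1: 21.0 × 1.414 = 29.69
Step 2: 21.0 × 1.414² = 41.99
Step 3: 21.0 × 1.414³ = 59.37
Step 4: 21.0 × 1.414⁴ = 83.95
Step 5: 21.0 × 1.414⁵ = 118.70
Step 6: 21.0 × 1.414⁶ = 167.85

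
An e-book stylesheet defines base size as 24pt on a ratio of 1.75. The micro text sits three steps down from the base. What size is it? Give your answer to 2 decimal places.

4.48pt

24.0 ÷ 1.75³ = 24.0 ÷ 5.35938 ≈ 4.48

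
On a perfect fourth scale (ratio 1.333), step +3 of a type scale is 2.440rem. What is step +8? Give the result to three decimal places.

10.269rem

Moving from step +3 to step +8 is 5 steps up, so multiply by r⁵.
2.440 × 1.333⁵ = 2.440 × 4.20873 ≈ 10.269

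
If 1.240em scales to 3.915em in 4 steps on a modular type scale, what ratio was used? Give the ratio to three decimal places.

1.333

The ratio satisfies 1.240 × r⁴ = 3.915, so r = (3.915 / 1.240)^(1/4).
r = 3.1573^(1/4) ≈ 1.3330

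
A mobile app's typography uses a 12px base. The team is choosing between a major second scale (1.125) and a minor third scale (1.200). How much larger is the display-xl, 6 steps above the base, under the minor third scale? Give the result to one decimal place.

11.5px

Major second: 12.0 × 1.125⁶ = 24.327px
Minor third: 12.0 × 1.200⁶ = 35.832px
Difference: 35.832 − 24.327 = 11.505px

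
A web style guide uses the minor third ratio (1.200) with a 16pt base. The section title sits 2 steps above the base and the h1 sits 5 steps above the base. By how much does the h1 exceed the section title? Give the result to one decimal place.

16.8pt

Step 2: 16.0 × 1.200² = 23.040pt
Step 5: 16.0 × 1.200⁵ = 39.813pt
Difference: 39.813 − 23.040 = 16.773pt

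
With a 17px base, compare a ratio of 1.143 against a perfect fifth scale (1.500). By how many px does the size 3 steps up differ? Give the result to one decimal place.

At 1.143: 17.0 × 1.143³ = 25.386px
Perfect fifth: 17.0 × 1.500³ = 57.375px
Difference: 57.375 − 25.386 = 31.989px

32.0px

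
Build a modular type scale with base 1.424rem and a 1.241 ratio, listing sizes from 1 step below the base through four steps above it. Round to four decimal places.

1.1475rem, 1.4240rem, 1.7672rem, 2.1931rem, 2.7216rem, 3.3775rem

Step -1: 1.424 ÷ 1.241 = 1.1475
Step 0: 1.424rem
Step 1: 1.424 × 1.241 = 1.7672
Step 2: 1.424 × 1.241² = 2.1931
Step 3: 1.424 × 1.241³ = 2.7216
Step 4: 1.424 × 1.241⁴ = 3.3775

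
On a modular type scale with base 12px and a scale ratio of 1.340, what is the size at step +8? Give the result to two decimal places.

12.0 × 1.340⁸ = 12.0 × 10.39533 ≈ 124.74

124.74px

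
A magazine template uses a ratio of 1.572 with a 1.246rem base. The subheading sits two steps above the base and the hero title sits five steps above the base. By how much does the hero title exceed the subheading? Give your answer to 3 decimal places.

8.882rem

Step 2: 1.246 × 1.572² = 3.07910rem
Step 5: 1.246 × 1.572⁵ = 11.96137rem
Difference: 11.96137 − 3.07910 = 8.88227rem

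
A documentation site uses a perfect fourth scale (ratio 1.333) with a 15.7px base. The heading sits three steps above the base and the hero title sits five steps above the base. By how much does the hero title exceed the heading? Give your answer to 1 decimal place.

28.9px

Step 3: 15.7 × 1.333³ = 37.187px
Step 5: 15.7 × 1.333⁵ = 66.077px
Difference: 66.077 − 37.187 = 28.890px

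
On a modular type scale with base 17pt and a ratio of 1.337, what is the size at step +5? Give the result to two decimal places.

17.0 × 1.337⁵ = 17.0 × 4.27225 ≈ 72.63

72.63pt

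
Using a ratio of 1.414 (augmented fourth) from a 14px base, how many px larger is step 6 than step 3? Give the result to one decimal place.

72.3px

Step 3: 14.0 × 1.414³ = 39.580px
Step 6: 14.0 × 1.414⁶ = 111.899px
Difference: 111.899 − 39.580 = 72.319px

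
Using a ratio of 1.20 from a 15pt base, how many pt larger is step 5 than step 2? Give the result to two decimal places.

Step 2: 15.0 × 1.20² = 21.6000pt
Step 5: 15.0 × 1.20⁵ = 37.3248pt
Difference: 37.3248 − 21.6000 = 15.7248pt

15.72pt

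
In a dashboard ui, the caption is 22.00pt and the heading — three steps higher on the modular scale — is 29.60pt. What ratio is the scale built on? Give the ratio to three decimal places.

1.104

The ratio satisfies 22.00 × r³ = 29.60, so r = (29.60 / 22.00)^(1/3).
r = 1.3455^(1/3) ≈ 1.1040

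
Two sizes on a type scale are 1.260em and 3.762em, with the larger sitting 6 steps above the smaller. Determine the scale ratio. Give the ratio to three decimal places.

1.200

The ratio satisfies 1.260 × r⁶ = 3.762, so r = (3.762 / 1.260)^(1/6).
r = 2.9857^(1/6) ≈ 1.2000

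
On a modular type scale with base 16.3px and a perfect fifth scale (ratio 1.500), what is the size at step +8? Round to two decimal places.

417.75px

16.3 × 1.500⁸ = 16.3 × 25.62891 ≈ 417.75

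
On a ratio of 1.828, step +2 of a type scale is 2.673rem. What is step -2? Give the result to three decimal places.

2.673 ÷ 1.828⁴ = 2.673 ÷ 11.16618 ≈ 0.239

0.239rem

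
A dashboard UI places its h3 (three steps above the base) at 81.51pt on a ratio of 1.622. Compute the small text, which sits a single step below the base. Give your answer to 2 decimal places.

Moving from step +3 to step -1 is 4 steps down, so divide by r⁴.
81.51 ÷ 1.622⁴ = 81.51 ÷ 6.92155 ≈ 11.776

11.78pt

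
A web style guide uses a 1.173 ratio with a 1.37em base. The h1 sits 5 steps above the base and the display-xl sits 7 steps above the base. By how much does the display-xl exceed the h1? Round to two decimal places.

1.14em

Step 5: 1.37 × 1.173⁵ = 3.0424em
Step 7: 1.37 × 1.173⁷ = 4.1861em
Difference: 4.1861 − 3.0424 = 1.1437em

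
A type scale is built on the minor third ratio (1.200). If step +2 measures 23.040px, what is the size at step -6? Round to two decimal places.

5.36px

Moving from step +2 to step -6 is 8 steps down, so divide by r⁸.
23.040 ÷ 1.200⁸ = 23.040 ÷ 4.29982 ≈ 5.358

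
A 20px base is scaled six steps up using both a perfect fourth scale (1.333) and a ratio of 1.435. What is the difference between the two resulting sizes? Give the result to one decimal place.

62.4px

Perfect fourth: 20.0 × 1.333⁶ = 112.205px
At 1.435: 20.0 × 1.435⁶ = 174.639px
Difference: 174.639 − 112.205 = 62.434px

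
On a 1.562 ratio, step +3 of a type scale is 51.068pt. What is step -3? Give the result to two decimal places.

51.068 ÷ 1.562⁶ = 51.068 ÷ 14.52400 ≈ 3.516

3.52pt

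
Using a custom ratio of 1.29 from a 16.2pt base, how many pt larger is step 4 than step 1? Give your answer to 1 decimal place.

Step 1: 16.2 × 1.29 = 20.898pt
Step 4: 16.2 × 1.29⁴ = 44.862pt
Difference: 44.862 − 20.898 = 23.964pt

24.0pt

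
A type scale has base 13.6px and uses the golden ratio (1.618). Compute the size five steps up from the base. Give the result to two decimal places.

150.81px

Every step multiplies by the scale ratio.
13.6 × 1.618⁵ = 13.6 × 11.08901 ≈ 150.81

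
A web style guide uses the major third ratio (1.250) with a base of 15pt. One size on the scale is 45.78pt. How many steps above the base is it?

5

1.250ⁿ = 45.78 / 15 = 3.0520
n = ln(3.0520) / ln(1.250) = 1.1158 / 0.2231 ≈ 5.00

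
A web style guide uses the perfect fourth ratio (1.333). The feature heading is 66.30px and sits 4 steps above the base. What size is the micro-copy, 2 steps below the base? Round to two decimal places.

11.82px

66.30 ÷ 1.333⁶ = 66.30 ÷ 5.61023 ≈ 11.818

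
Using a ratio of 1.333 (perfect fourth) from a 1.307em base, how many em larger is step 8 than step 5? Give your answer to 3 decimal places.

7.528em

Step 5: 1.307 × 1.333⁵ = 5.50081em
Step 8: 1.307 × 1.333⁸ = 13.02917em
Difference: 13.02917 − 5.50081 = 7.52836em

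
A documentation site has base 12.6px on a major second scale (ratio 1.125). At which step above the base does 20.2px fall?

4

1.125ⁿ = 20.2 / 12.6 = 1.6032
n = ln(1.6032) / ln(1.125) = 0.4720 / 0.1178 ≈ 4.01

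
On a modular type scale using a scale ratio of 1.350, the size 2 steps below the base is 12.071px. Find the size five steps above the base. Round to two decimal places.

The gap is 5 − (-2) = 7 steps, so the factor is 1.350^7.
12.071 × 1.350⁷ = 12.071 × 8.17215 ≈ 98.646

98.65px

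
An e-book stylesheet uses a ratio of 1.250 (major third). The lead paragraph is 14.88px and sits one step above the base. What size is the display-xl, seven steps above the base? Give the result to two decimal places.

56.76px

14.88 × 1.250⁶ = 14.88 × 3.81470 ≈ 56.763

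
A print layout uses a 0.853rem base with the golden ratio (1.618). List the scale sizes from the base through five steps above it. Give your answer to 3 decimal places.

Step 0: 0.853rem
Step 1: 0.853 × 1.618 = 1.380
Step 2: 0.853 × 1.618² = 2.233
Step 3: 0.853 × 1.618³ = 3.613
Step 4: 0.853 × 1.618⁴ = 5.846
Step 5: 0.853 × 1.618⁵ = 9.459

0.853rem, 1.380rem, 2.233rem, 3.613rem, 5.846rem, 9.459rem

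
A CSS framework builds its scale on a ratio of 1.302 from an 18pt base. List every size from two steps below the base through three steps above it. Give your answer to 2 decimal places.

Step -2: 18.0 ÷ 1.302² = 10.62
Step -1: 18.0 ÷ 1.302 = 13.82
Step 0: 18pt
Step 1: 18.0 × 1.302 = 23.44
Step 2: 18.0 × 1.302² = 30.51
Step 3: 18.0 × 1.302³ = 39.73

10.62pt, 13.82pt, 18.00pt, 23.44pt, 30.51pt, 39.73pt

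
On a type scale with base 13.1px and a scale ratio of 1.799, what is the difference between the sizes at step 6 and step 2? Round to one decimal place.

401.7px

Step 2: 13.1 × 1.799² = 42.397px
Step 6: 13.1 × 1.799⁶ = 444.077px
Difference: 444.077 − 42.397 = 401.680px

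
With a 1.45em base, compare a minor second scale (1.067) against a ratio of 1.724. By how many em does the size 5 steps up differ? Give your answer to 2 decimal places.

20.08em

Minor second: 1.45 × 1.067⁵ = 2.0053em
At 1.724: 1.45 × 1.724⁵ = 22.0828em
Difference: 22.0828 − 2.0053 = 20.0775em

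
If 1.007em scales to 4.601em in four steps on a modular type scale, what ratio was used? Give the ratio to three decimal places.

r⁴ = 4.601 / 1.007, so r = (4.601/1.007)^(1/4).
r = 4.5690^(1/4) ≈ 1.4620

1.462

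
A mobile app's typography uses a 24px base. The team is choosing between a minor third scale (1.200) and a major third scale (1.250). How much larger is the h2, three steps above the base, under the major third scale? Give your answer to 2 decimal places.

Minor third: 24.0 × 1.200³ = 41.4720px
Major third: 24.0 × 1.250³ = 46.8750px
Difference: 46.8750 − 41.4720 = 5.4030px

5.40px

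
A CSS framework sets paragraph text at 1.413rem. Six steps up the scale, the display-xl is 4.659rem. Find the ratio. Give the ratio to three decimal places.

1.220

r⁶ = 4.659 / 1.413, so r = (4.659/1.413)^(1/6).
r = 3.2972^(1/6) ≈ 1.2200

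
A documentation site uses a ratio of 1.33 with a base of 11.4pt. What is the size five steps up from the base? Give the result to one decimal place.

A modular type scale is a geometric sequence: sizeₙ = base × rⁿ.
11.4 × 1.33⁵ = 11.4 × 4.16158 ≈ 47.44

47.4pt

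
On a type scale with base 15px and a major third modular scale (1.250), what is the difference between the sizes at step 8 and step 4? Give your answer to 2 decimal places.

Step 4: 15.0 × 1.250⁴ = 36.6211px
Step 8: 15.0 × 1.250⁸ = 89.4070px
Difference: 89.4070 − 36.6211 = 52.7859px

52.79px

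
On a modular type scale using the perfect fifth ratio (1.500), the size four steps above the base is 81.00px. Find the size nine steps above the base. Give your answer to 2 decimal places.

Moving from step +4 to step +9 is 5 steps up, so multiply by r⁵.
81.00 × 1.500⁵ = 81.00 × 7.59375 ≈ 615.094

615.09px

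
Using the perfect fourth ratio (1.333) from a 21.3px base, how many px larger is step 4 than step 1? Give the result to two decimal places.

38.86px

Step 1: 21.3 × 1.333 = 28.3929px
Step 4: 21.3 × 1.333⁴ = 67.2512px
Difference: 67.2512 − 28.3929 = 38.8583px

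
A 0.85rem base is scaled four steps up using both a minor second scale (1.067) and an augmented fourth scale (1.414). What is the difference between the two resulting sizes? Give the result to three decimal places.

2.296rem

Minor second: 0.85 × 1.067⁴ = 1.10173rem
Augmented fourth: 0.85 × 1.414⁴ = 3.39795rem
Difference: 3.39795 − 1.10173 = 2.29622rem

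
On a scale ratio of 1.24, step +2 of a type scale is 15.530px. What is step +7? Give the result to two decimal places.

45.53px

15.530 × 1.24⁵ = 15.530 × 2.93163 ≈ 45.528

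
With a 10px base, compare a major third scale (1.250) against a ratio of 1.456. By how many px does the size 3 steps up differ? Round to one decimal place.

11.3px

Major third: 10.0 × 1.250³ = 19.531px
At 1.456: 10.0 × 1.456³ = 30.866px
Difference: 30.866 − 19.531 = 11.335px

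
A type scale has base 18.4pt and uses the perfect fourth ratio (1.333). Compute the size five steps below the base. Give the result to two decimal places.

4.37pt

Each step on a modular scale multiplies by the ratio, so the size n steps from the base is base × ratioⁿ.
18.4 ÷ 1.333⁵ = 18.4 ÷ 4.20873 ≈ 4.37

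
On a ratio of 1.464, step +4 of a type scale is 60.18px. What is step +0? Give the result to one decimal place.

60.18 ÷ 1.464⁴ = 60.18 ÷ 4.59372 ≈ 13.101

13.1px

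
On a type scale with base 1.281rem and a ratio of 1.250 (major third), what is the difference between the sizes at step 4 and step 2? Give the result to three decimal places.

1.126rem

Step 2: 1.281 × 1.250² = 2.00156rem
Step 4: 1.281 × 1.250⁴ = 3.12744rem
Difference: 3.12744 − 2.00156 = 1.12588rem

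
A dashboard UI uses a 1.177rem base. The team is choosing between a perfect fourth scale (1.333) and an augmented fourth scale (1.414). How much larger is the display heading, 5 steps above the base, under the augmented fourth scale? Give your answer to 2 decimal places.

Perfect fourth: 1.177 × 1.333⁵ = 4.9537rem
Augmented fourth: 1.177 × 1.414⁵ = 6.6531rem
Difference: 6.6531 − 4.9537 = 1.6994rem

1.70rem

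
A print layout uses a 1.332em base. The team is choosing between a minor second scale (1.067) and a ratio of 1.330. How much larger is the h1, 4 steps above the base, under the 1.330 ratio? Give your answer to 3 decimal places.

2.441em

Minor second: 1.332 × 1.067⁴ = 1.72648em
At 1.330: 1.332 × 1.330⁴ = 4.16784em
Difference: 4.16784 − 1.72648 = 2.44136em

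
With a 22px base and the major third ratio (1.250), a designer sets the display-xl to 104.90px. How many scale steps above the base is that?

7

1.250ⁿ = 104.90 / 22 = 4.7682
n = ln(4.7682) / ln(1.250) = 1.5620 / 0.2231 ≈ 7.00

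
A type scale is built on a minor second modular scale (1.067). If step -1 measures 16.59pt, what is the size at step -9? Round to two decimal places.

9.87pt

16.59 ÷ 1.067⁸ = 16.59 ÷ 1.68002 ≈ 9.875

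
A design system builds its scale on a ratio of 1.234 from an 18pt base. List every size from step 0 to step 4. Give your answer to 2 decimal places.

18.00pt, 22.21pt, 27.41pt, 33.82pt, 41.74pt

Step 0: 18pt
Step 1: 18.0 × 1.234 = 22.21
Step 2: 18.0 × 1.234² = 27.41
Step 3: 18.0 × 1.234³ = 33.82
Step 4: 18.0 × 1.234⁴ = 41.74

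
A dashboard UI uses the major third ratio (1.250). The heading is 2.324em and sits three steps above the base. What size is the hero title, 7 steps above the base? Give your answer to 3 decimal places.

5.674em

Moving from step +3 to step +7 is 4 steps up, so multiply by r⁴.
2.324 × 1.250⁴ = 2.324 × 2.44141 ≈ 5.674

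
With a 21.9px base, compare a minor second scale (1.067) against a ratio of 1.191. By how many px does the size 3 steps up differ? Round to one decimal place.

10.4px

Minor second: 21.9 × 1.067³ = 26.603px
At 1.191: 21.9 × 1.191³ = 36.998px
Difference: 36.998 − 26.603 = 10.395px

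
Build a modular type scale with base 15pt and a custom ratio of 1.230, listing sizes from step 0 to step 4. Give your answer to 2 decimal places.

15.00pt, 18.45pt, 22.69pt, 27.91pt, 34.33pt

Step 0: 15pt
Step 1: 15.0 × 1.230 = 18.45
Step 2: 15.0 × 1.230² = 22.69
Step 3: 15.0 × 1.230³ = 27.91
Step 4: 15.0 × 1.230⁴ = 34.33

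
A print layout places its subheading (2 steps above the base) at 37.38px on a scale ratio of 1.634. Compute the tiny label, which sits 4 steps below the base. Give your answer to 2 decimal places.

1.96px

The gap is -4 − (2) = -6 steps, so the factor is 1.634^-6.
37.38 ÷ 1.634⁶ = 37.38 ÷ 19.03322 ≈ 1.964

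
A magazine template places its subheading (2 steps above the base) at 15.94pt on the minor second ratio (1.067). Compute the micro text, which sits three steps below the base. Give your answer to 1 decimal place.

15.94 ÷ 1.067⁵ = 15.94 ÷ 1.38300 ≈ 11.526

11.5pt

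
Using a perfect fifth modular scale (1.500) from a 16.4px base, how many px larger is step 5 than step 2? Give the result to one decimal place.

Step 2: 16.4 × 1.500² = 36.900px
Step 5: 16.4 × 1.500⁵ = 124.537px
Difference: 124.537 − 36.900 = 87.637px

87.6px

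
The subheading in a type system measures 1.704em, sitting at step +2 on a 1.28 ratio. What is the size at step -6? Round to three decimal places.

1.704 ÷ 1.28⁸ = 1.704 ÷ 7.20576 ≈ 0.236

0.236em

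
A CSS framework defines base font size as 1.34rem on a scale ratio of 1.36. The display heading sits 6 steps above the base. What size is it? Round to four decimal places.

Each step on a modular scale multiplies by the ratio, so the size n steps from the base is base × ratioⁿ.
1.34 × 1.36⁶ = 1.34 × 6.32752 ≈ 8.4789

8.4789rem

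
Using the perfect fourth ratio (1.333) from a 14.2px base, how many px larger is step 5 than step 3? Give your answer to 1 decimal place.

26.1px

Step 3: 14.2 × 1.333³ = 33.634px
Step 5: 14.2 × 1.333⁵ = 59.764px
Difference: 59.764 − 33.634 = 26.130px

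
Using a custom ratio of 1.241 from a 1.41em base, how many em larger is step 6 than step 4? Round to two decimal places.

Step 4: 1.41 × 1.241⁴ = 3.3443em
Step 6: 1.41 × 1.241⁶ = 5.1505em
Difference: 5.1505 − 3.3443 = 1.8062em

1.81em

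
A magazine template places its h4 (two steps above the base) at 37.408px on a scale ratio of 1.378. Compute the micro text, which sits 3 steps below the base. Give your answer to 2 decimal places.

7.53px

37.408 ÷ 1.378⁵ = 37.408 ÷ 4.96874 ≈ 7.529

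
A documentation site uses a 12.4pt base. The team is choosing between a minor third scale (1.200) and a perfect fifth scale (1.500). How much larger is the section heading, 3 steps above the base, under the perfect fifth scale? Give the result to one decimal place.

Minor third: 12.4 × 1.200³ = 21.427pt
Perfect fifth: 12.4 × 1.500³ = 41.850pt
Difference: 41.850 − 21.427 = 20.423pt

20.4pt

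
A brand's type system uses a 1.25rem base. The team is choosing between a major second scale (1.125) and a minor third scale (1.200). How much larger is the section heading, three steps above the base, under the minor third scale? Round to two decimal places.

Major second: 1.25 × 1.125³ = 1.7798rem
Minor third: 1.25 × 1.200³ = 2.1600rem
Difference: 2.1600 − 1.7798 = 0.3802rem

0.38rem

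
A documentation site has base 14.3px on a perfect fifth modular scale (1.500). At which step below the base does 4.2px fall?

1.500ⁿ = 14.3 / 4.2 = 3.4048
n = ln(3.4048) / ln(1.500) = 1.2252 / 0.4055 ≈ 3.02

3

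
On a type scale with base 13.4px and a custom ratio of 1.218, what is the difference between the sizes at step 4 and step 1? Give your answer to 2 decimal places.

13.17px

Step 1: 13.4 × 1.218 = 16.3212px
Step 4: 13.4 × 1.218⁴ = 29.4913px
Difference: 29.4913 − 16.3212 = 13.1701px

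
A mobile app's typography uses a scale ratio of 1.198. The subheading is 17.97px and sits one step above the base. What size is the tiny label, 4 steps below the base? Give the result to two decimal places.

7.28px

17.97 ÷ 1.198⁵ = 17.97 ÷ 2.46765 ≈ 7.282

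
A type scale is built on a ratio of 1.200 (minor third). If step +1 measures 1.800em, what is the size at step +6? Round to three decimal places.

1.800 × 1.200⁵ = 1.800 × 2.48832 ≈ 4.479

4.479em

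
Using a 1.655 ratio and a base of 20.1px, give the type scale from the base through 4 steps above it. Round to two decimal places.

Step 0: 20.1px
Step 1: 20.1 × 1.655 = 33.27
Step 2: 20.1 × 1.655² = 55.05
Step 3: 20.1 × 1.655³ = 91.12
Step 4: 20.1 × 1.655⁴ = 150.80

20.10px, 33.27px, 55.05px, 91.12px, 150.80px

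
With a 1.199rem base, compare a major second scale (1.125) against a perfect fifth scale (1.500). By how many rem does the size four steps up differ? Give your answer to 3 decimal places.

4.149rem

Major second: 1.199 × 1.125⁴ = 1.92057rem
Perfect fifth: 1.199 × 1.500⁴ = 6.06994rem
Difference: 6.06994 − 1.92057 = 4.14937rem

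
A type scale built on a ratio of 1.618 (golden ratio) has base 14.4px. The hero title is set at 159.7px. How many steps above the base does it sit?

5

1.618ⁿ = 159.7 / 14.4 = 11.0903
n = ln(11.0903) / ln(1.618) = 2.4061 / 0.4812 ≈ 5.00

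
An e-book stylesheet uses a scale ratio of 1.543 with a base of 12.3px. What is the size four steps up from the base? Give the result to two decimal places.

69.72px

Each step on a modular scale multiplies by the ratio, so the size n steps from the base is base × ratioⁿ.
12.3 × 1.543⁴ = 12.3 × 5.66844 ≈ 69.72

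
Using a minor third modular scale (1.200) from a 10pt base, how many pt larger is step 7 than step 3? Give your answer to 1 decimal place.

Step 3: 10.0 × 1.200³ = 17.280pt
Step 7: 10.0 × 1.200⁷ = 35.832pt
Difference: 35.832 − 17.280 = 18.552pt

18.6pt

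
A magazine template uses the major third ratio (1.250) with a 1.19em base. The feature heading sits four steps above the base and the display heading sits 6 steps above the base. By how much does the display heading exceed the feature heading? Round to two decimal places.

Step 4: 1.19 × 1.250⁴ = 2.9053em
Step 6: 1.19 × 1.250⁶ = 4.5395em
Difference: 4.5395 − 2.9053 = 1.6342em

1.63em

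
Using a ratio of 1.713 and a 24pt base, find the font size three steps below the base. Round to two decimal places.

24.0 ÷ 1.713³ = 24.0 ÷ 5.02657 ≈ 4.77

4.77pt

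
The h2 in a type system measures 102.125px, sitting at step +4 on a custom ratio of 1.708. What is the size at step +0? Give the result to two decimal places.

The gap is 0 − (4) = -4 steps, so the factor is 1.708^-4.
102.125 ÷ 1.708⁴ = 102.125 ÷ 8.51043 ≈ 12.000

12.00px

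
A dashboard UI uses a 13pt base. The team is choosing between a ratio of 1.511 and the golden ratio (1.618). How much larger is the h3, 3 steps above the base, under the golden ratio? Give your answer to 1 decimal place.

At 1.511: 13.0 × 1.511³ = 44.847pt
Golden ratio: 13.0 × 1.618³ = 55.065pt
Difference: 55.065 − 44.847 = 10.218pt

10.2pt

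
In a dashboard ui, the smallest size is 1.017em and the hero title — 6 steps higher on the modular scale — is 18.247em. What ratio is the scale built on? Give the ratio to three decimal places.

1.618

The ratio satisfies 1.017 × r⁶ = 18.247, so r = (18.247 / 1.017)^(1/6).
r = 17.9420^(1/6) ≈ 1.6180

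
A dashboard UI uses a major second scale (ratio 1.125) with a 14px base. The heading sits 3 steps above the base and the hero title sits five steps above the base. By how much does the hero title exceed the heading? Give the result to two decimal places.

5.29px

Step 3: 14.0 × 1.125³ = 19.9336px
Step 5: 14.0 × 1.125⁵ = 25.2285px
Difference: 25.2285 − 19.9336 = 5.2949px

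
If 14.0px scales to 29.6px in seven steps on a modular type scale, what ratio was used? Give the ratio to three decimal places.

1.113

The ratio satisfies 14.0 × r⁷ = 29.6, so r = (29.6 / 14.0)^(1/7).
r = 2.1143^(1/7) ≈ 1.1129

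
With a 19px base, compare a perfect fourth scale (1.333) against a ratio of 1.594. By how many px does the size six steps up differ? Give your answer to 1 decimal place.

205.1px

Perfect fourth: 19.0 × 1.333⁶ = 106.594px
At 1.594: 19.0 × 1.594⁶ = 311.662px
Difference: 311.662 − 106.594 = 205.068px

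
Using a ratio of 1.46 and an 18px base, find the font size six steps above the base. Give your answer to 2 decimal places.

174.34px

Each step on a modular scale multiplies by the ratio, so the size n steps from the base is base × ratioⁿ.
18.0 × 1.46⁶ = 18.0 × 9.68539 ≈ 174.34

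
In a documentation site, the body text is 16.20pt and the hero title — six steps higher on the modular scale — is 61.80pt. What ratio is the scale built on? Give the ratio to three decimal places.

1.250

The ratio satisfies 16.20 × r⁶ = 61.80, so r = (61.80 / 16.20)^(1/6).
r = 3.8148^(1/6) ≈ 1.2500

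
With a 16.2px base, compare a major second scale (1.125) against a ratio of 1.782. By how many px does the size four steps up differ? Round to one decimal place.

137.4px

Major second: 16.2 × 1.125⁴ = 25.949px
At 1.782: 16.2 × 1.782⁴ = 163.360px
Difference: 163.360 − 25.949 = 137.411px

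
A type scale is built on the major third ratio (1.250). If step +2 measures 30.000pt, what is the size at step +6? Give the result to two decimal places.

Moving from step +2 to step +6 is 4 steps up, so multiply by r⁴.
30.000 × 1.250⁴ = 30.000 × 2.44141 ≈ 73.242

73.24pt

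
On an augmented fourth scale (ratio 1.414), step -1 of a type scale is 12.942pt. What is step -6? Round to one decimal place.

2.3pt

Moving from step -1 to step -6 is 5 steps down, so divide by r⁵.
12.942 ÷ 1.414⁵ = 12.942 ÷ 5.65258 ≈ 2.290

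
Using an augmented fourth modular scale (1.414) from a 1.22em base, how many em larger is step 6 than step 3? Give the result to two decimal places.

6.30em

Step 3: 1.22 × 1.414³ = 3.4491em
Step 6: 1.22 × 1.414⁶ = 9.7512em
Difference: 9.7512 − 3.4491 = 6.3021em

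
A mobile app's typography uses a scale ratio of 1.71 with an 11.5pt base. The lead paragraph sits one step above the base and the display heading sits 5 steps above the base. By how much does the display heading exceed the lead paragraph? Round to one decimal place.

148.5pt

Step 1: 11.5 × 1.71 = 19.665pt
Step 5: 11.5 × 1.71⁵ = 168.143pt
Difference: 168.143 − 19.665 = 148.478pt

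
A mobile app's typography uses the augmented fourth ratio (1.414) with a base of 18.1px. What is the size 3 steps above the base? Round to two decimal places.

18.1 × 1.414³ = 18.1 × 2.82715 ≈ 51.17

51.17px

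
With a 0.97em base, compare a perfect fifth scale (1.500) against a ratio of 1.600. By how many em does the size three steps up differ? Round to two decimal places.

Perfect fifth: 0.97 × 1.500³ = 3.2737em
At 1.600: 0.97 × 1.600³ = 3.9731em
Difference: 3.9731 − 3.2737 = 0.6994em

0.70em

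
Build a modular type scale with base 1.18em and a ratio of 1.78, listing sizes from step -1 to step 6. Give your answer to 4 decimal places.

0.6629em, 1.1800em, 2.1004em, 3.7387em, 6.6549em, 11.8457em, 21.0854em, 37.5320em

Step -1: 1.18 ÷ 1.78 = 0.6629
Step 0: 1.18em
Step 1: 1.18 × 1.78 = 2.1004
Step 2: 1.18 × 1.78² = 3.7387
Step 3: 1.18 × 1.78³ = 6.6549
Step 4: 1.18 × 1.78⁴ = 11.8457
Step 5: 1.18 × 1.78⁵ = 21.0854
Step 6: 1.18 × 1.78⁶ = 37.5320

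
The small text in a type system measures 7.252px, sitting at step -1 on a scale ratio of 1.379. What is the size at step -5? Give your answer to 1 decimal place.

7.252 ÷ 1.379⁴ = 7.252 ÷ 3.61624 ≈ 2.005

2.0px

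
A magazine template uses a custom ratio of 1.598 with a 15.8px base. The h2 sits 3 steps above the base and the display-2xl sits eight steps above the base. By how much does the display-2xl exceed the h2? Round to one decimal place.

Step 3: 15.8 × 1.598³ = 64.474px
Step 8: 15.8 × 1.598⁸ = 671.848px
Difference: 671.848 − 64.474 = 607.374px

607.4px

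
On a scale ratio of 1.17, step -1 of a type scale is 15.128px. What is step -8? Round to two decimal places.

5.04px

Moving from step -1 to step -8 is 7 steps down, so divide by r⁷.
15.128 ÷ 1.17⁷ = 15.128 ÷ 3.00124 ≈ 5.041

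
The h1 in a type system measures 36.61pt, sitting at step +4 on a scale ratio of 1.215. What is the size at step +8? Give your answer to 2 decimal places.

The gap is 8 − (4) = 4 steps, so the factor is 1.215^4.
36.61 × 1.215⁴ = 36.61 × 2.17924 ≈ 79.782

79.78pt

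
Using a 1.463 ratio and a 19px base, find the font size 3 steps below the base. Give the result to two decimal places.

6.07px

19.0 ÷ 1.463³ = 19.0 ÷ 3.13136 ≈ 6.07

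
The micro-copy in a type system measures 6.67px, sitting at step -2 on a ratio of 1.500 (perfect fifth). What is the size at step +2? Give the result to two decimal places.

33.77px

6.67 × 1.500⁴ = 6.67 × 5.06250 ≈ 33.767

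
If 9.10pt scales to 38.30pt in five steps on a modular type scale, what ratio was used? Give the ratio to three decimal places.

1.333

r⁵ = 38.30 / 9.10, so r = (38.30/9.10)^(1/5).
r = 4.2088^(1/5) ≈ 1.3330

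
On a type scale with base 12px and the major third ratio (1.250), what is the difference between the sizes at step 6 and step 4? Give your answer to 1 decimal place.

Step 4: 12.0 × 1.250⁴ = 29.297px
Step 6: 12.0 × 1.250⁶ = 45.776px
Difference: 45.776 − 29.297 = 16.479px

16.5px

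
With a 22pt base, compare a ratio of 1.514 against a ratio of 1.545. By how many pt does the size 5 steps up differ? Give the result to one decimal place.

18.7pt

At 1.514: 22.0 × 1.514⁵ = 175.006pt
At 1.545: 22.0 × 1.545⁵ = 193.671pt
Difference: 193.671 − 175.006 = 18.665pt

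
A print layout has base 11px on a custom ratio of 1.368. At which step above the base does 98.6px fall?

1.368ⁿ = 98.6 / 11 = 8.9636
n = ln(8.9636) / ln(1.368) = 2.1932 / 0.3133 ≈ 7.00

7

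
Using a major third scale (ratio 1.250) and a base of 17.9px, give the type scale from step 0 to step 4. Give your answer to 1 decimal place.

17.9px, 22.4px, 28.0px, 35.0px, 43.7px

Step 0: 17.9px
Step 1: 17.9 × 1.250 = 22.4
Step 2: 17.9 × 1.250² = 28.0
Step 3: 17.9 × 1.250³ = 35.0
Step 4: 17.9 × 1.250⁴ = 43.7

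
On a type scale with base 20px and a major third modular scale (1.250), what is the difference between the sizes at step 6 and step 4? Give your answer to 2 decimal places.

Step 4: 20.0 × 1.250⁴ = 48.8281px
Step 6: 20.0 × 1.250⁶ = 76.2939px
Difference: 76.2939 − 48.8281 = 27.4658px

27.47px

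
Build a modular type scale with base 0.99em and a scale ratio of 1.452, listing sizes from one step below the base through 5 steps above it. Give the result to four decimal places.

Step -1: 0.99 ÷ 1.452 = 0.6818
Step 0: 0.99em
Step 1: 0.99 × 1.452 = 1.4375
Step 2: 0.99 × 1.452² = 2.0872
Step 3: 0.99 × 1.452³ = 3.0306
Step 4: 0.99 × 1.452⁴ = 4.4005
Step 5: 0.99 × 1.452⁵ = 6.3895

0.6818em, 0.9900em, 1.4375em, 2.0872em, 3.0306em, 4.4005em, 6.3895em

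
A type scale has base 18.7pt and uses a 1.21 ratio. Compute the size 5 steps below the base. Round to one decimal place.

A modular type scale is a geometric sequence: sizeₙ = base × rⁿ.
18.7 ÷ 1.21⁵ = 18.7 ÷ 2.59374 ≈ 7.21

7.2pt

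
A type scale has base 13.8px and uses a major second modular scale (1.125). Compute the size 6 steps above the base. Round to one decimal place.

13.8 × 1.125⁶ = 13.8 × 2.02729 ≈ 27.98

28.0px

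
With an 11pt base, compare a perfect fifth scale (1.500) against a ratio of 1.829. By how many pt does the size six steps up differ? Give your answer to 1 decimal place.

Perfect fifth: 11.0 × 1.500⁶ = 125.297pt
At 1.829: 11.0 × 1.829⁶ = 411.789pt
Difference: 411.789 − 125.297 = 286.492pt

286.5pt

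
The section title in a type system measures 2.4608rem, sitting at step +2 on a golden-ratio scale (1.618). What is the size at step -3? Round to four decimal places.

0.2219rem

2.4608 ÷ 1.618⁵ = 2.4608 ÷ 11.08901 ≈ 0.2219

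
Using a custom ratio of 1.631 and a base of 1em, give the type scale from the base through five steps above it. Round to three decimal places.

1.000em, 1.631em, 2.660em, 4.339em, 7.076em, 11.542em

Step 0: 1em
Step 1: 1.0 × 1.631 = 1.631
Step 2: 1.0 × 1.631² = 2.660
Step 3: 1.0 × 1.631³ = 4.339
Step 4: 1.0 × 1.631⁴ = 7.076
Step 5: 1.0 × 1.631⁵ = 11.542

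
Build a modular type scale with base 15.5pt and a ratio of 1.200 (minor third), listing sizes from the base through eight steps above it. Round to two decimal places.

15.50pt, 18.60pt, 22.32pt, 26.78pt, 32.14pt, 38.57pt, 46.28pt, 55.54pt, 66.65pt

Step 0: 15.5pt
Step 1: 15.5 × 1.200 = 18.60
Step 2: 15.5 × 1.200² = 22.32
Step 3: 15.5 × 1.200³ = 26.78
Step 4: 15.5 × 1.200⁴ = 32.14
Step 5: 15.5 × 1.200⁵ = 38.57
Step 6: 15.5 × 1.200⁶ = 46.28
Step 7: 15.5 × 1.200⁷ = 55.54
Step 8: 15.5 × 1.200⁸ = 66.65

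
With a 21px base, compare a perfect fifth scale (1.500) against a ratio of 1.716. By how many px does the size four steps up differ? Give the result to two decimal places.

Perfect fifth: 21.0 × 1.500⁴ = 106.3125px
At 1.716: 21.0 × 1.716⁴ = 182.0910px
Difference: 182.0910 − 106.3125 = 75.7785px

75.78px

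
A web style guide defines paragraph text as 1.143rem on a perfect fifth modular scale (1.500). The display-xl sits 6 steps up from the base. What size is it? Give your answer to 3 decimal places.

1.143 × 1.500⁶ = 1.143 × 11.39062 ≈ 13.019

13.019rem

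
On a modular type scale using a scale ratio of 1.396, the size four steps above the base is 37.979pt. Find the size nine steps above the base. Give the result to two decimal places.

37.979 × 1.396⁵ = 37.979 × 5.30185 ≈ 201.359

201.36pt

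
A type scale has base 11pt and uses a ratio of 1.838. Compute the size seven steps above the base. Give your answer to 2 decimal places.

779.49pt

Every step multiplies by the scale ratio.
11.0 × 1.838⁷ = 11.0 × 70.86284 ≈ 779.49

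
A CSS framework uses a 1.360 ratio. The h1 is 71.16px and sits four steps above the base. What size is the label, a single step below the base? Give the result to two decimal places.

15.29px

71.16 ÷ 1.360⁵ = 71.16 ÷ 4.65259 ≈ 15.295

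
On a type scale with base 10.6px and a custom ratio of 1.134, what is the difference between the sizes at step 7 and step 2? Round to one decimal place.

Step 2: 10.6 × 1.134² = 13.631px
Step 7: 10.6 × 1.134⁷ = 25.562px
Difference: 25.562 − 13.631 = 11.931px

11.9px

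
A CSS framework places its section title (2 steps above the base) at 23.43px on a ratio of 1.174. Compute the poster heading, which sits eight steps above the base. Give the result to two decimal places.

23.43 × 1.174⁶ = 23.43 × 2.61823 ≈ 61.345

61.35px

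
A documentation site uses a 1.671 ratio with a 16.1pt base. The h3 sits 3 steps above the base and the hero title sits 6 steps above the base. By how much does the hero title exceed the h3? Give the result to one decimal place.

Step 3: 16.1 × 1.671³ = 75.120pt
Step 6: 16.1 × 1.671⁶ = 350.497pt
Difference: 350.497 − 75.120 = 275.377pt

275.4pt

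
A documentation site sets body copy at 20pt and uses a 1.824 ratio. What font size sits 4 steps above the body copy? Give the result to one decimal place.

221.4pt

20.0 × 1.824⁴ = 20.0 × 11.06877 ≈ 221.38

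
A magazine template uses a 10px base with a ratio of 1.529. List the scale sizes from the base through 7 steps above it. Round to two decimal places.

Step 0: 10px
Step 1: 10.0 × 1.529 = 15.29
Step 2: 10.0 × 1.529² = 23.38
Step 3: 10.0 × 1.529³ = 35.75
Step 4: 10.0 × 1.529⁴ = 54.66
Step 5: 10.0 × 1.529⁵ = 83.57
Step 6: 10.0 × 1.529⁶ = 127.77
Step 7: 10.0 × 1.529⁷ = 195.37

10.00px, 15.29px, 23.38px, 35.75px, 54.66px, 83.57px, 127.77px, 195.37px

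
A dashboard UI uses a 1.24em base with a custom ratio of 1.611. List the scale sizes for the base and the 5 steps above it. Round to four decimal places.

1.2400em, 1.9976em, 3.2182em, 5.1845em, 8.3523em, 13.4555em

Step 0: 1.24em
Step 1: 1.24 × 1.611 = 1.9976
Step 2: 1.24 × 1.611² = 3.2182
Step 3: 1.24 × 1.611³ = 5.1845
Step 4: 1.24 × 1.611⁴ = 8.3523
Step 5: 1.24 × 1.611⁵ = 13.4555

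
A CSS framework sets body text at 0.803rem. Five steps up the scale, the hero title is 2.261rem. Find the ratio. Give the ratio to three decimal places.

The ratio satisfies 0.803 × r⁵ = 2.261, so r = (2.261 / 0.803)^(1/5).
r = 2.8157^(1/5) ≈ 1.2300

1.230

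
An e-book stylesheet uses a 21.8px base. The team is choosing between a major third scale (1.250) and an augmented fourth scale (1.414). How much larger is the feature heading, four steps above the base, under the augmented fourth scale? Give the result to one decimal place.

Major third: 21.8 × 1.250⁴ = 53.223px
Augmented fourth: 21.8 × 1.414⁴ = 87.147px
Difference: 87.147 − 53.223 = 33.924px

33.9px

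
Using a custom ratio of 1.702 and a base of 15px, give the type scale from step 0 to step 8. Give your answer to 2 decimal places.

Step 0: 15px
Step 1: 15.0 × 1.702 = 25.53
Step 2: 15.0 × 1.702² = 43.45
Step 3: 15.0 × 1.702³ = 73.96
Step 4: 15.0 × 1.702⁴ = 125.87
Step 5: 15.0 × 1.702⁵ = 214.23
Step 6: 15.0 × 1.702⁶ = 364.63
Step 7: 15.0 × 1.702⁷ = 620.59
Step 8: 15.0 × 1.702⁸ = 1056.25

15.00px, 25.53px, 43.45px, 73.96px, 125.87px, 214.23px, 364.63px, 620.59px, 1056.25px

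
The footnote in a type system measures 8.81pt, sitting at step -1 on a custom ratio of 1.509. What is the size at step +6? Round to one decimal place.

The gap is 6 − (-1) = 7 steps, so the factor is 1.509^7.
8.81 × 1.509⁷ = 8.81 × 17.81659 ≈ 156.964

157.0pt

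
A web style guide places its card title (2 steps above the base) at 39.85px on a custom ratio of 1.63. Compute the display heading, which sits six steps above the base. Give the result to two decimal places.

281.31px

39.85 × 1.63⁴ = 39.85 × 7.05912 ≈ 281.306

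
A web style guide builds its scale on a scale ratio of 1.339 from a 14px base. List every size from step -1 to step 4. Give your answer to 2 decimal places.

Step -1: 14.0 ÷ 1.339 = 10.46
Step 0: 14px
Step 1: 14.0 × 1.339 = 18.75
Step 2: 14.0 × 1.339² = 25.10
Step 3: 14.0 × 1.339³ = 33.61
Step 4: 14.0 × 1.339⁴ = 45.00

10.46px, 14.00px, 18.75px, 25.10px, 33.61px, 45.00px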